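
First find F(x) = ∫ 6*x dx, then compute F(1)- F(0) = 3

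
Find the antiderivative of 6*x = 3*x^2 + C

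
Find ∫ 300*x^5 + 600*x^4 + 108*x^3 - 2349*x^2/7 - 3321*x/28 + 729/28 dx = 50*x^6 + 120*x^5 + 27*x^4 - 783*x^3/7 - 3321*x^2/56 + 729*x/28 + C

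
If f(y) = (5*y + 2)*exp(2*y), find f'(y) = 10*y*exp(2*y) + 9*exp(2*y)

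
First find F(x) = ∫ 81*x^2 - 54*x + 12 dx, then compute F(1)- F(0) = 12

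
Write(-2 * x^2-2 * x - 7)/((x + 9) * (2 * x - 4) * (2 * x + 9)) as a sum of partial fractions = 77/(117*(2*x + 9)) - 151/(198*(x + 9)) - 19/(286*(x - 2))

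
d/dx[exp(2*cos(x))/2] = -exp(2*cos(x))*sin(x)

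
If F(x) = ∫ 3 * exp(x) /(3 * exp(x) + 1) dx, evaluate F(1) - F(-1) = -log(1 + 3*exp(-1)) + log(1 + 3*E)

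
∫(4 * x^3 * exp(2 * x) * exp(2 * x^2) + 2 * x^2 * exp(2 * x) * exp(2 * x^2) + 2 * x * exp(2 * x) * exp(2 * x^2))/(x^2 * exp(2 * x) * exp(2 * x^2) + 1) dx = log(x^2*exp(2*x*(x + 1)) + 1) + C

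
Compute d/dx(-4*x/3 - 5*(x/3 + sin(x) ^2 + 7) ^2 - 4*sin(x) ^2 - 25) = -10*x*sin(2*x)/3 - 10*x/9 - 20*sin(x)^3*cos(x) - 10*sin(x)^2/3 - 74*sin(2*x) - 74/3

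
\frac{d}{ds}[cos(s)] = -sin(s)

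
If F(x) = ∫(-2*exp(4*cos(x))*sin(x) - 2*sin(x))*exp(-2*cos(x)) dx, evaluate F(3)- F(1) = -exp(-2*cos(3)) - exp(2*cos(1)) + exp(2*cos(3)) + exp(-2*cos(1))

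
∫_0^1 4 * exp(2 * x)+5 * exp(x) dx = -15 - 3*E + 2*(2 + E)^2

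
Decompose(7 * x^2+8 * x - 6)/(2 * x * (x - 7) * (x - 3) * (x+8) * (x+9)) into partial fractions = 163/(1152*(x + 9)) - 63/(440*(x + 8)) - 9/(352*(x - 3)) + 131/(4480*(x - 7)) - 1/(504*x)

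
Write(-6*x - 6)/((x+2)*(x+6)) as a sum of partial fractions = -15/(2*(x + 6)) + 3/(2*(x + 2))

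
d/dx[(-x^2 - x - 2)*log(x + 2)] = (-2*x^2*log(x + 2) - x^2 - 5*x*log(x + 2) - x - 2*log(x + 2) - 2)/(x + 2)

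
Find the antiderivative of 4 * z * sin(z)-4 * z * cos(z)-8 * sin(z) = -4*sqrt(2)*(z - 1)*sin(z + pi/4) + C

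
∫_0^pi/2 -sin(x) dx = -1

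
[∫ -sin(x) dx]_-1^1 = 0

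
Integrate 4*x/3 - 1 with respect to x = 2*x^2/3 - x + C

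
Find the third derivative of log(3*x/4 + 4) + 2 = 54/(27*x^3 + 432*x^2 + 2304*x + 4096)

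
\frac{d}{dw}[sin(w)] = cos(w)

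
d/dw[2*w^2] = 4*w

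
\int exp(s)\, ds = exp(s) + C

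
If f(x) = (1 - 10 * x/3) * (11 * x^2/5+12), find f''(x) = 22/5 - 44*x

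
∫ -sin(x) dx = cos(x) + C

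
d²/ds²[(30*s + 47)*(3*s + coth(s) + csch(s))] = (30*s*cosh(s)^2 + 60*s*cosh(s) + 30*s + 180*sinh(s)^3 - 60*sinh(s) - 30*sinh(2*s) + 47*cosh(s)^2 + 94*cosh(s) + 47)/sinh(s)^3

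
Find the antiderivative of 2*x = x^2 + C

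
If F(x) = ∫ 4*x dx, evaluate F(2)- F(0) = 8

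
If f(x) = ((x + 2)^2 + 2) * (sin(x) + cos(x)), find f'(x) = sqrt(2)*x^2*cos(x + pi/4) - 2*x*sin(x) + 6*x*cos(x) - 2*sin(x) + 10*cos(x)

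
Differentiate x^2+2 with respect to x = 2*x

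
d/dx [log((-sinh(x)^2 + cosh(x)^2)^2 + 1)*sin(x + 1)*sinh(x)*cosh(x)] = (sin(x + 1)*cosh(2*x) + cos(x + 1)*sinh(2*x)/2)*log(2)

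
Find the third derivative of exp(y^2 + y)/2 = 4*y^3*exp(y^2 + y) + 6*y^2*exp(y^2 + y) + 9*y*exp(y^2 + y) + 7*exp(y^2 + y)/2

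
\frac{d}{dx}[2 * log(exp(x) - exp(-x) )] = (2*exp(2*x) + 2)/(exp(2*x) - 1)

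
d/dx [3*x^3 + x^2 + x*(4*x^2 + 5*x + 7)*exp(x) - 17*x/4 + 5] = 4*x^3*exp(x) + 17*x^2*exp(x) + 9*x^2 + 17*x*exp(x) + 2*x + 7*exp(x) - 17/4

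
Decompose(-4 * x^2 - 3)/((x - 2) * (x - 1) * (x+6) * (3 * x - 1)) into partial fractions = -93/(190*(3*x - 1)) + 21/(152*(x + 6)) + 1/(2*(x - 1)) - 19/(40*(x - 2))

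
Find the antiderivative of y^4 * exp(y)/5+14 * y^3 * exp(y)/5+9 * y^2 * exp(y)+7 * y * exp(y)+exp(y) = y*(y^3 + 10*y^2 + 15*y + 5)*exp(y)/5 + C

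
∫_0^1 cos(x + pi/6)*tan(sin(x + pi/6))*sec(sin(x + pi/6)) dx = -sec(1/2) + sec(sin(pi/6 + 1))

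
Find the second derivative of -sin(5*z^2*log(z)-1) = 100*z^2*log(z)^2*sin(5*z^2*log(z) - 1) + 100*z^2*log(z)*sin(5*z^2*log(z) - 1) + 25*z^2*sin(5*z^2*log(z) - 1) - 10*log(z)*cos(5*z^2*log(z) - 1) - 15*cos(5*z^2*log(z) - 1)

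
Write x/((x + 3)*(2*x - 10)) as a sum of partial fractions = 3/(16*(x + 3)) + 5/(16*(x - 5))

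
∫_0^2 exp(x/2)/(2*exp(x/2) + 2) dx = -log(2) + log(1 + E)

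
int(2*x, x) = x^2 + C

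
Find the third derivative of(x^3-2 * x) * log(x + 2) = (6*x^3*log(x + 2) + 11*x^3 + 36*x^2*log(x + 2) + 54*x^2 + 72*x*log(x + 2) + 74*x + 48*log(x + 2) + 12)/(x^3 + 6*x^2 + 12*x + 8)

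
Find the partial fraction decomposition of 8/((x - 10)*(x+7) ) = -8/(17*(x + 7)) + 8/(17*(x - 10))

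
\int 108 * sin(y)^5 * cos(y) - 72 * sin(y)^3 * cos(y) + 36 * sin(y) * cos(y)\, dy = 18*(sin(y)^4 - sin(y)^2 + 1)*sin(y)^2 + C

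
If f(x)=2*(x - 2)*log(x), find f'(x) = (2*x*log(x) + 2*x - 4)/x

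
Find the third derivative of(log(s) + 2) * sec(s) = (-s^3*log(s)*sin(s)/cos(s) + 6*s^3*log(s)*sin(s)/cos(s)^3 - 2*s^3*sin(s)/cos(s) + 12*s^3*sin(s)/cos(s)^3 - 3*s^2 + 6*s^2/cos(s)^2 - 3*s*sin(s)/cos(s) + 2)/(s^3*cos(s))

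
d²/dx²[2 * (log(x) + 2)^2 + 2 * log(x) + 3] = (-4*log(x) - 6)/x^2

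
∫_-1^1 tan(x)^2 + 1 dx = 2*tan(1)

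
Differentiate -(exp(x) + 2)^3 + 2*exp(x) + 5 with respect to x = -3*exp(3*x) - 12*exp(2*x) - 10*exp(x)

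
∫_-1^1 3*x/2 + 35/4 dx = 35/2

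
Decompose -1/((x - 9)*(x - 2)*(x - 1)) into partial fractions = -1/(8*(x - 1)) + 1/(7*(x - 2)) - 1/(56*(x - 9))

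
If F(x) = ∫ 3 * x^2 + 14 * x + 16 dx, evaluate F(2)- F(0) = 68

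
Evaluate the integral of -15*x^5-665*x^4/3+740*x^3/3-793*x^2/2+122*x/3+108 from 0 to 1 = 11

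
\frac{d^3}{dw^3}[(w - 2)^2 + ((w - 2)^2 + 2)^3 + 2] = 120*w^3 - 720*w^2 + 1584*w - 1248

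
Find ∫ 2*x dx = x^2 + C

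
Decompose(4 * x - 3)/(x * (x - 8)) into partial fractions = 29/(8*(x - 8)) + 3/(8*x)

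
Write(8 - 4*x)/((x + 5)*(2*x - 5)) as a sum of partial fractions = -4/(15*(2*x - 5)) - 28/(15*(x + 5))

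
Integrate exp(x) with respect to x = exp(x) + C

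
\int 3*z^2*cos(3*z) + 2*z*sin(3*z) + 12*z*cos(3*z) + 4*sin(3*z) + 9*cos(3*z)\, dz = ((z + 2)^2 - 1)*sin(3*z) + C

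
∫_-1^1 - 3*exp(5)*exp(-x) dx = -3*exp(6) + 3*exp(4)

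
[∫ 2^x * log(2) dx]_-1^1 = 3/2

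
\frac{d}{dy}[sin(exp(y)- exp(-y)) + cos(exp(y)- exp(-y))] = sqrt(2)*(exp(2*y) + 1)*exp(-y)*cos(exp(y) + pi/4 - exp(-y))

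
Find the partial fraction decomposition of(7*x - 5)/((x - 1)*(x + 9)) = 34/(5*(x + 9)) + 1/(5*(x - 1))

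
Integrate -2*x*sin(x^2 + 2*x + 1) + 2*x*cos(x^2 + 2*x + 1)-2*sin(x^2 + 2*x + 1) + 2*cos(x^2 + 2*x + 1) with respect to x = sin((x + 1)^2) + cos((x + 1)^2) + C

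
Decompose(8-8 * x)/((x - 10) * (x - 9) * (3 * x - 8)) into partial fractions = -60/(209*(3*x - 8)) + 64/(19*(x - 9)) - 36/(11*(x - 10))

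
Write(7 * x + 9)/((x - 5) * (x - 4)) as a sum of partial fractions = -37/(x - 4) + 44/(x - 5)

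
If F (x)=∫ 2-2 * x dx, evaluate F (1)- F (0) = 1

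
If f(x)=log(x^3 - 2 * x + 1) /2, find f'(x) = (3*x^2 - 2)/(2*x^3 - 4*x + 2)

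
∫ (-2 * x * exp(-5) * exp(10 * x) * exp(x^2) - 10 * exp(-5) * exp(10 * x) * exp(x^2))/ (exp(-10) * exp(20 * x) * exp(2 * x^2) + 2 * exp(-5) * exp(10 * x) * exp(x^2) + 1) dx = 1/(exp(x^2 + 10*x - 5) + 1) + C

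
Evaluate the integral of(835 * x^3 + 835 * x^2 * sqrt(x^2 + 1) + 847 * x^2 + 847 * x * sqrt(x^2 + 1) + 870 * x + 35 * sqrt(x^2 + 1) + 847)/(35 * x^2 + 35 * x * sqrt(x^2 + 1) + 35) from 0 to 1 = log(1 + sqrt(2)) + 2529/70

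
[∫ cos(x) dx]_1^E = -sin(1) + sin(E)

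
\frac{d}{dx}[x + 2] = 1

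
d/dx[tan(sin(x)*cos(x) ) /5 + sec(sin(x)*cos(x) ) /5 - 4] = (2*cos(2*x) + cos(2*x - sin(2*x)/2)*tan(sin(2*x)/2) + cos(2*x + sin(2*x)/2)*tan(sin(2*x)/2))/(5*(cos(sin(2*x)) + 1))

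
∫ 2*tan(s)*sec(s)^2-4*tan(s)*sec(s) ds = (sec(s) - 2)^2 + C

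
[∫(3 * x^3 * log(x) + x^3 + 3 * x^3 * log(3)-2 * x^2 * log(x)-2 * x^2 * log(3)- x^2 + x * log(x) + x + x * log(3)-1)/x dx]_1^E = (-exp(2) - 1 + E + exp(3))*log(3*E)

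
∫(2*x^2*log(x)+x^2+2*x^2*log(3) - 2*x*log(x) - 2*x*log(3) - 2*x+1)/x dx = (x - 1)^2*log(3*x) + C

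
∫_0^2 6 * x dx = 12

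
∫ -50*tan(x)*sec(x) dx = -50*sec(x) + C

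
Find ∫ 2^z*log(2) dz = 2^z + C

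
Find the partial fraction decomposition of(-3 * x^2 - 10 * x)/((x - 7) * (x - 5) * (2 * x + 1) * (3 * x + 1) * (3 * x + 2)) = 144/(391*(3*x + 2)) + 81/(352*(3*x + 1)) - 68/(165*(2*x + 1)) + 125/(5984*(x - 5)) - 217/(15180*(x - 7))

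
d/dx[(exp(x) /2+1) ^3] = 3*exp(3*x)/8 + 3*exp(2*x)/2 + 3*exp(x)/2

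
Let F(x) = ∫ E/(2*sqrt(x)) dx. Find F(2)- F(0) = sqrt(2)*E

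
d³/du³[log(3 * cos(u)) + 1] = -2*sin(u)/cos(u)^3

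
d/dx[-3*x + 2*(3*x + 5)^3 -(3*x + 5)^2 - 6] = 162*x^2 + 522*x + 417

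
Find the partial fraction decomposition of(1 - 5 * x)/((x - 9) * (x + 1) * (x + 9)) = 23/(72*(x + 9)) - 3/(40*(x + 1)) - 11/(45*(x - 9))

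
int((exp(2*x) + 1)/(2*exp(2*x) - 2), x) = log(2*sinh(x))/2 + C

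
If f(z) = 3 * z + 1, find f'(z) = 3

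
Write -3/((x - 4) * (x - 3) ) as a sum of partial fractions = 3/(x - 3) - 3/(x - 4)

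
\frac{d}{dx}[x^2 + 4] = 2*x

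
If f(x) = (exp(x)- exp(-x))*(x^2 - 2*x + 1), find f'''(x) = (x^2*exp(2*x) + x^2 + 4*x*exp(2*x) - 8*x + exp(2*x) + 13)*exp(-x)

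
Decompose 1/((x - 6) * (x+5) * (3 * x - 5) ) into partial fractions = -9/(260*(3*x - 5)) + 1/(220*(x + 5)) + 1/(143*(x - 6))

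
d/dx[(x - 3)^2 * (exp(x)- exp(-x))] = (x^2*exp(2*x) + x^2 - 4*x*exp(2*x) - 8*x + 3*exp(2*x) + 15)*exp(-x)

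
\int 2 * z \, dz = z^2 + C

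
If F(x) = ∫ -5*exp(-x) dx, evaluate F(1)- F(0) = -5 + 5*exp(-1)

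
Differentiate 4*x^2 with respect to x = 8*x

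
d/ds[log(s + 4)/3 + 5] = 1/(3*s + 12)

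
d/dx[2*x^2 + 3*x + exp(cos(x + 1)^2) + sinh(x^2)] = 2*x*cosh(x^2) + 4*x - exp(cos(2*x + 2)/2 + 1/2)*sin(2*x + 2) + 3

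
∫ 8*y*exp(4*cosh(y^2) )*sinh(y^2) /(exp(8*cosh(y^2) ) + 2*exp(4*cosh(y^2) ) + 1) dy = exp(4*cosh(y^2))/(exp(4*cosh(y^2)) + 1) + C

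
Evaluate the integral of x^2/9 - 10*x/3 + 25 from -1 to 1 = 1352/27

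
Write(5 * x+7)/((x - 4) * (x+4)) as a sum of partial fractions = 13/(8*(x + 4)) + 27/(8*(x - 4))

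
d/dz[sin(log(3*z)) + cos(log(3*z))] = sqrt(2)*cos(log(z) + pi/4 + log(3))/z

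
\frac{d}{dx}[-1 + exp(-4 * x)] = -4*exp(-4*x)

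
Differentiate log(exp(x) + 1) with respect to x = exp(x)/(exp(x) + 1)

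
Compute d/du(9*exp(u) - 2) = 9*exp(u)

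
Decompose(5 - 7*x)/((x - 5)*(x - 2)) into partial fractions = 3/(x - 2) - 10/(x - 5)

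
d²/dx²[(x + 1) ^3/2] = 3*x + 3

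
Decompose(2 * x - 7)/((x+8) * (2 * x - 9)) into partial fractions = 4/(25*(2*x - 9)) + 23/(25*(x + 8))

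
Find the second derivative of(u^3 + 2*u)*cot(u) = 2*u^3/tan(u) + 2*u^3/tan(u)^3 - 6*u^2 - 6*u^2/tan(u)^2 + 10*u/tan(u) + 4*u/tan(u)^3 - 4 - 4/tan(u)^2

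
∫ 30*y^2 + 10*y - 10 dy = 10*y^3 + 5*y^2 - 10*y + C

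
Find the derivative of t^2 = 2*t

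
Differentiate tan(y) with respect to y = cos(y)^(-2)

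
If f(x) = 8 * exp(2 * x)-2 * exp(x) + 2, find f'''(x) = 64*exp(2*x) - 2*exp(x)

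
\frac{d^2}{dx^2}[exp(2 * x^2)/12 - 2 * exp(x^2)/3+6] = 4*x^2*exp(2*x^2)/3 - 8*x^2*exp(x^2)/3 + exp(2*x^2)/3 - 4*exp(x^2)/3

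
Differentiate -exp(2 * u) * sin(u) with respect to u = -(2*sin(u) + cos(u))*exp(2*u)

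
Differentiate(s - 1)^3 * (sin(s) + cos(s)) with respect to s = (s - 1)^2*(sqrt(2)*s*cos(s + pi/4) + 4*sin(s) + 2*cos(s))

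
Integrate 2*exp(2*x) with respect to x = exp(2*x) + C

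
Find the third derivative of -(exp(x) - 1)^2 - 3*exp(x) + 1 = -8*exp(2*x) - exp(x)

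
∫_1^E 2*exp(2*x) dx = -exp(2) + exp(2*E)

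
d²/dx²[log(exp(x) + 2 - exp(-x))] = (2*exp(3*x) - 4*exp(2*x) - 2*exp(x))/(exp(4*x) + 4*exp(3*x) + 2*exp(2*x) - 4*exp(x) + 1)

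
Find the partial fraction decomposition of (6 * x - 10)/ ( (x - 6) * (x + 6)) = 23/(6*(x + 6)) + 13/(6*(x - 6))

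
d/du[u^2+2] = 2*u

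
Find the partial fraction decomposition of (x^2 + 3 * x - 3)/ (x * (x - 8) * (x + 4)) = 1/(48*(x + 4)) + 85/(96*(x - 8)) + 3/(32*x)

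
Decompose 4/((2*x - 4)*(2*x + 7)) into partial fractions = -4/(11*(2*x + 7)) + 2/(11*(x - 2))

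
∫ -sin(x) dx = cos(x) + C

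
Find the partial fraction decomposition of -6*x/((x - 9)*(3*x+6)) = -4/(11*(x + 2)) - 18/(11*(x - 9))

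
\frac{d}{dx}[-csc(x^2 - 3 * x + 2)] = (2*x - 3)*cos(x^2 - 3*x + 2)/sin(x^2 - 3*x + 2)^2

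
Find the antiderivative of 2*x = x^2 + C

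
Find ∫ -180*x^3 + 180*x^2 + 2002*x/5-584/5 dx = -45*x^4 + 60*x^3 + 1001*x^2/5 - 584*x/5 + C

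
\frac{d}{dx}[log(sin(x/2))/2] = 1/(4*tan(x/2))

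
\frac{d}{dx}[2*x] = 2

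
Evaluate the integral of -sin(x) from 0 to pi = -2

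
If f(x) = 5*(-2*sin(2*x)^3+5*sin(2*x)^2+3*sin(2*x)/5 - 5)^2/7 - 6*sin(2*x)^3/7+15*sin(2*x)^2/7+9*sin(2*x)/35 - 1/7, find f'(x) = 240*sin(2*x)^5*cos(2*x)/7 - 1000*sin(2*x)^4*cos(2*x)/7 + 904*sin(2*x)^3*cos(2*x)/7 + 744*sin(2*x)^2*cos(2*x)/7 - 2332*sin(4*x)/35 - 282*cos(2*x)/35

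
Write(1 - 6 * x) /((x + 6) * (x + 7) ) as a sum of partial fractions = -43/(x + 7) + 37/(x + 6)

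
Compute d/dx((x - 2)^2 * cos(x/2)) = -x^2*sin(x/2)/2 + 2*x*sin(x/2) + 2*x*cos(x/2) - 2*sin(x/2) - 4*cos(x/2)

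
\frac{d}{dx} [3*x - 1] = 3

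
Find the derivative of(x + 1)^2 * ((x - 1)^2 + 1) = 4*x^3 - 2*x + 2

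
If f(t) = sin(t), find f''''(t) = sin(t)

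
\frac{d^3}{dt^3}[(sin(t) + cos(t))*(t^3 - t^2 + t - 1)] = t^3*sin(t) - t^3*cos(t) - 10*t^2*sin(t) - 8*t^2*cos(t) - 11*t*sin(t) + 23*t*cos(t) + 8*sin(t) - 2*cos(t)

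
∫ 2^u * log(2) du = 2^u + C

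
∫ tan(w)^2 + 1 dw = tan(w) + C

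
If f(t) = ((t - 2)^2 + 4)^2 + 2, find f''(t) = 12*t^2 - 48*t + 64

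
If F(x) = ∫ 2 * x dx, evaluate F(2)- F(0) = 4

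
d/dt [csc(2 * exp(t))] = -2*exp(t)*cot(2*exp(t))*csc(2*exp(t))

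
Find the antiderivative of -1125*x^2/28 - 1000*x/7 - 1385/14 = -375*x^3/28 - 500*x^2/7 - 1385*x/14 + C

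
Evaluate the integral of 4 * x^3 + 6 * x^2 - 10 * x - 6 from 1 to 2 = 8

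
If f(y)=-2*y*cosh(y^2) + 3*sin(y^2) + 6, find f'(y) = -4*y^2*sinh(y^2) + 6*y*cos(y^2) - 2*cosh(y^2)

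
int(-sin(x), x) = cos(x) + C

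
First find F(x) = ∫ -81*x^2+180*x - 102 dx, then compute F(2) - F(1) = -21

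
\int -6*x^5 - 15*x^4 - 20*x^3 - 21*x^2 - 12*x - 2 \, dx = -x^6 - 3*x^5 - 5*x^4 - 7*x^3 - 6*x^2 - 2*x + C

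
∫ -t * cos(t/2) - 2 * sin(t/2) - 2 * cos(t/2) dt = (-2*t - 4)*sin(t/2) + C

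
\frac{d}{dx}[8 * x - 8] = 8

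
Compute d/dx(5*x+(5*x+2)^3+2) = 375*x^2 + 300*x + 65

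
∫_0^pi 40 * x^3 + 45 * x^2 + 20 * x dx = 5 + (5 + 5*pi)*(-1 + pi + pi^2 + 2*pi^3)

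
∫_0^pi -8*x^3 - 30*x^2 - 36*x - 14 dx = (1 + pi)^3*(-2*pi - 4) + 4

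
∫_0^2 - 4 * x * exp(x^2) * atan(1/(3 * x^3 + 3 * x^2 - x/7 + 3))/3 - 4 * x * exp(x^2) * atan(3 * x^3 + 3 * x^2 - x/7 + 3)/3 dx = (5 + 2*exp(4)/3)*(-atan(271/7) - atan(7/271)) + 17*atan(1/3)/3 + 17*atan(3)/3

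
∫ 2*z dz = z^2 + C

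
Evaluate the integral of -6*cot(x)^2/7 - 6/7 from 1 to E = 6*cot(E)/7 - 6*cot(1)/7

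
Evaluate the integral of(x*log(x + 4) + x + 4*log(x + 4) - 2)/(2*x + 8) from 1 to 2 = log(5)/2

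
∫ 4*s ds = 2*s^2 + C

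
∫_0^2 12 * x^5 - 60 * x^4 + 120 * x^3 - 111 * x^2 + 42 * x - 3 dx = 6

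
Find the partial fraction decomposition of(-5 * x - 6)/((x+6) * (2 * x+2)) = -12/(5*(x + 6)) - 1/(10*(x + 1))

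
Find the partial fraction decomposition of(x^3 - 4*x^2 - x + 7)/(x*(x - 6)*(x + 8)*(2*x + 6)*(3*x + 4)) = -93/(17600*(3*x + 4)) - 753/(22400*(x + 8)) + 53/(1350*(x + 3)) + 73/(33264*(x - 6)) - 7/(1152*x)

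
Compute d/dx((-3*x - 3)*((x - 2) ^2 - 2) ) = -9*x^2 + 18*x + 6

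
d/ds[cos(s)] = -sin(s)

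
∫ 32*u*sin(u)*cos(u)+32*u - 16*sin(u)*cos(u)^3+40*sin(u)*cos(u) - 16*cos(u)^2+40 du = -8*u + 4*(2*u + sin(u)^2 + 2)^2 + 4*cos(u)^2 + C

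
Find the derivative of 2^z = 2^z*log(2)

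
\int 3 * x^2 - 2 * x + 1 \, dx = x^3 - x^2 + x + C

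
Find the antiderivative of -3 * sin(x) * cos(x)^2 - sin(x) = cos(x)^3 + cos(x) + C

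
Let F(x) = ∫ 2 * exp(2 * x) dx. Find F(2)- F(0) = -1 + exp(4)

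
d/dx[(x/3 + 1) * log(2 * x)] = (x*log(x) + x*log(2) + x + 3)/(3*x)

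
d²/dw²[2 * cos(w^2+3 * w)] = -8*w^2*cos(w*(w + 3)) - 24*w*cos(w*(w + 3)) - 4*sin(w*(w + 3)) - 18*cos(w*(w + 3))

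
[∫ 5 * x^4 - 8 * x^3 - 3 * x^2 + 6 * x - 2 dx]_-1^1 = -4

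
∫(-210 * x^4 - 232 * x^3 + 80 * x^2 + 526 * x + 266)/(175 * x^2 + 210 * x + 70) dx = -2*x^3/5 + 2*x^2/35 + 4*x/5 + log((5*x + 3)^2 + 1) + C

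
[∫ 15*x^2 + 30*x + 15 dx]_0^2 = 130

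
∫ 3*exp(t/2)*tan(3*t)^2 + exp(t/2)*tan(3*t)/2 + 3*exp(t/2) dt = exp(t/2)*tan(3*t) + C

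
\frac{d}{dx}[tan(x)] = cos(x)^(-2)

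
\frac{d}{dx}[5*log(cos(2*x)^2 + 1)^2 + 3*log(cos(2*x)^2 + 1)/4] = (-40*log(cos(2*x)^2 + 1)*sin(2*x)*cos(2*x) - 3*sin(4*x)/2)/(cos(2*x)^2 + 1)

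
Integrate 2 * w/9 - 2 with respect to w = w^2/9 - 2*w + C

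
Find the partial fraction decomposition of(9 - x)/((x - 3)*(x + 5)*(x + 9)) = 3/(8*(x + 9)) - 7/(16*(x + 5)) + 1/(16*(x - 3))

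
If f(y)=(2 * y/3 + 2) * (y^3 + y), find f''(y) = 8*y^2 + 12*y + 4/3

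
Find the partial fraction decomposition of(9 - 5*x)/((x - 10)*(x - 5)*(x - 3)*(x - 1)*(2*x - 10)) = 1/(144*(x - 1)) + 3/(56*(x - 3)) - 19/(400*(x - 5)) + 1/(5*(x - 5)^2) - 41/(3150*(x - 10))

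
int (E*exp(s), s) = exp(s + 1) + C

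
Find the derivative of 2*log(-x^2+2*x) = (4*x - 4)/(x^2 - 2*x)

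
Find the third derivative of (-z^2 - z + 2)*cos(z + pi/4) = -z^2*sin(z + pi/4) - z*sin(z + pi/4) + 6*z*cos(z + pi/4) + 8*sin(z + pi/4) + 3*cos(z + pi/4)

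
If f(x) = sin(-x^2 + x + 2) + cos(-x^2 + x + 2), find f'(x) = sqrt(2)*(1 - 2*x)*sin(x^2 - x - 2 + pi/4)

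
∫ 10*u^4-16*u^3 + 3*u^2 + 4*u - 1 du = 2*u^5 - 4*u^4 + u^3 + 2*u^2 - u + C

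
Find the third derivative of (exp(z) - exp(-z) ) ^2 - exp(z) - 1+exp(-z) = (8*exp(4*z) - exp(3*z) - exp(z) - 8)*exp(-2*z)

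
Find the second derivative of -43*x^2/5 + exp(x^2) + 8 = 4*x^2*exp(x^2) + 2*exp(x^2) - 86/5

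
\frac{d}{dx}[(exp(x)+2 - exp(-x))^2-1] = (2*exp(4*x) + 4*exp(3*x) + 4*exp(x) - 2)*exp(-2*x)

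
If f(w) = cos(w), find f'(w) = -sin(w)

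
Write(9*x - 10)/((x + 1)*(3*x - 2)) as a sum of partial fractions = -12/(5*(3*x - 2)) + 19/(5*(x + 1))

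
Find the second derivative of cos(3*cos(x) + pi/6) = -9*sin(x)^2*cos(3*cos(x) + pi/6) + 3*sin(3*cos(x) + pi/6)*cos(x)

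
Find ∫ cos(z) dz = sin(z) + C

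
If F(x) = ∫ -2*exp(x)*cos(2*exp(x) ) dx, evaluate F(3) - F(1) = sin(2*E) - sin(2*exp(3))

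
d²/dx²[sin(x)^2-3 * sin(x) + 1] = 3*sin(x) + 2*cos(2*x)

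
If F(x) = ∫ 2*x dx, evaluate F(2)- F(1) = 3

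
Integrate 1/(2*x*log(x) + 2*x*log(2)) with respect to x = log(log(2*x))/2 + C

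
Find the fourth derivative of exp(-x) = exp(-x)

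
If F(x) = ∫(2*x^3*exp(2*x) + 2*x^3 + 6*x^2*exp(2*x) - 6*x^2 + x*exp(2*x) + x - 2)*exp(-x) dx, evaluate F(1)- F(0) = -2*exp(-1) + 2*E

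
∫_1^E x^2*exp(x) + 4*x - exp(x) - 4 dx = (-1 + E)^2*(2 + exp(E))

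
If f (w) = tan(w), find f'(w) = cos(w)^(-2)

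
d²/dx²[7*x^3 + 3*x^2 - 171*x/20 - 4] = 42*x + 6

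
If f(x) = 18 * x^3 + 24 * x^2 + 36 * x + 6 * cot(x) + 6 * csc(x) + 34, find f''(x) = 108*x + 48 - 6/sin(x) + 12*cos(x)/sin(x)^3 + 12/sin(x)^3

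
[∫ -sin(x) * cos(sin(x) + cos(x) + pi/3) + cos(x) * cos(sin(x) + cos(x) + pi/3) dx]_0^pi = -sin(1)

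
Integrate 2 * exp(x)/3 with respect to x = 2*exp(x)/3 + C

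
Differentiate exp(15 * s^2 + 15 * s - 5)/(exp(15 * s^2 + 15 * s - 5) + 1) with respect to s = (30*s*exp(15*s^2 + 15*s - 5) + 15*exp(15*s^2 + 15*s - 5))/(exp(-10)*exp(30*s)*exp(30*s^2) + 2*exp(-5)*exp(15*s)*exp(15*s^2) + 1)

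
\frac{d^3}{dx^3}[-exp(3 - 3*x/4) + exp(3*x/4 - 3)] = 27*exp(3 - 3*x/4)/64 + 27*exp(3*x/4 - 3)/64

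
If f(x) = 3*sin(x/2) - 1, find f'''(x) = -3*cos(x/2)/8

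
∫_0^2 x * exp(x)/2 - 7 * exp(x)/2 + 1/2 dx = 5 - 3*exp(2)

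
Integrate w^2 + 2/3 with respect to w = w^3/3 + 2*w/3 + C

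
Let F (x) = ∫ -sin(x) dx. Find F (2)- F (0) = -1 + cos(2)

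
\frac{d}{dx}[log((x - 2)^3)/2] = 3/(2*x - 4)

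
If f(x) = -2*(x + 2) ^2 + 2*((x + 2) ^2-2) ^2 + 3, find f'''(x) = 48*x + 96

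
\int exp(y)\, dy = exp(y) + C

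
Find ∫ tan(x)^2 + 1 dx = tan(x) + C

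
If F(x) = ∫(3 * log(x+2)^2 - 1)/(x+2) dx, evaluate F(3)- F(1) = -log(5) - log(3)^3 + log(3) + log(5)^3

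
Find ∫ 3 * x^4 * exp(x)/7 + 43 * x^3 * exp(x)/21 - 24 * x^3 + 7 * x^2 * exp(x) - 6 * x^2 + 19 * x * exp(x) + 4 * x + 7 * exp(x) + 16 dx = x*(9*x^3 + 7*x^2 + 126*x + 147)*exp(x)/21 - 2*(x - 1)*(3*x^3 + 4*x^2 + 3*x - 5) + C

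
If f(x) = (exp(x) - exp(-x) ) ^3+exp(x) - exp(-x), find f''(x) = (9*exp(6*x) - 2*exp(4*x) + 2*exp(2*x) - 9)*exp(-3*x)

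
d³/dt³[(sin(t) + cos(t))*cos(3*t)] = 4*sqrt(2)*(9*sin(3*t)*sin(t + pi/4) - 7*cos(3*t)*cos(t + pi/4))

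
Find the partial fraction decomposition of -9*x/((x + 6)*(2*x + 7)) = 63/(5*(2*x + 7)) - 54/(5*(x + 6))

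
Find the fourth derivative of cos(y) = cos(y)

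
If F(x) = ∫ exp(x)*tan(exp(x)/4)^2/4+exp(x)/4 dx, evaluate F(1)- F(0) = -tan(1/4) + tan(E/4)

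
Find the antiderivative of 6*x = 3*x^2 + C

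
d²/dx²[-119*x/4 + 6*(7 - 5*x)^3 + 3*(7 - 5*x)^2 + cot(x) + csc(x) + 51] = -4500*x + 6450 - 1/sin(x) + 2*cos(x)/sin(x)^3 + 2/sin(x)^3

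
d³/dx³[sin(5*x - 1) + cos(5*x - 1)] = -125*sqrt(2)*cos(5*x - 1 + pi/4)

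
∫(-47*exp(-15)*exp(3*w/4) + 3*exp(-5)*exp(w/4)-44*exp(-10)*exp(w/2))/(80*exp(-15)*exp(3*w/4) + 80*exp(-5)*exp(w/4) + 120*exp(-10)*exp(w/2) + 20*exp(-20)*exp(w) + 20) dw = (-47*exp(3*w/4) - 72*exp(w/4 + 10) - 94*exp(w/2 + 5) - 25*exp(15))/(5*(exp(3*w/4) + 3*exp(w/4 + 10) + 3*exp(w/2 + 5) + exp(15))) + C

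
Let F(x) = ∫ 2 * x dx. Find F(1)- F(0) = 1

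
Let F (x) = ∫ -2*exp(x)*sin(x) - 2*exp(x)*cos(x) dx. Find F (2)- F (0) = -2*exp(2)*sin(2)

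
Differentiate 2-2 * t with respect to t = -2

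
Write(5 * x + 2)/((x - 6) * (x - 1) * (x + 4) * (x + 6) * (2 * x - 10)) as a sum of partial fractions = -1/(132*(x + 6)) + 1/(100*(x + 4)) + 1/(200*(x - 1)) - 3/(88*(x - 5)) + 2/(75*(x - 6))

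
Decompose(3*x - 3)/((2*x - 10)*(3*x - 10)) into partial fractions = -21/(10*(3*x - 10)) + 6/(5*(x - 5))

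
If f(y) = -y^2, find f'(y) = -2*y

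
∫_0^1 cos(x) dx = sin(1)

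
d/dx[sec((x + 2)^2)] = 2*x*tan(x^2 + 4*x + 4)*sec(x^2 + 4*x + 4) + 4*tan(x^2 + 4*x + 4)*sec(x^2 + 4*x + 4)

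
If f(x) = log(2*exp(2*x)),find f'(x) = 2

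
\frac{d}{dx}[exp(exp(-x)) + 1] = -exp(-x + exp(-x))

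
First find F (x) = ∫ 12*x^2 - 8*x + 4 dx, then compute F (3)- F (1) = 80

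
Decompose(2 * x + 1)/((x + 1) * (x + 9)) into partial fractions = 17/(8*(x + 9)) - 1/(8*(x + 1))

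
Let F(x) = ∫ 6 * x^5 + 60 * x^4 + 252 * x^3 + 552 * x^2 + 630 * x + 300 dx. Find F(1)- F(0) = 875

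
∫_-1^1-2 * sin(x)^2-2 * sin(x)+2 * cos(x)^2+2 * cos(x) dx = 4*(cos(1) + 1)*sin(1)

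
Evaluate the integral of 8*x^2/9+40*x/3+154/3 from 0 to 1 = 1574/27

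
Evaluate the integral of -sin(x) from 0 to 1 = -1 + cos(1)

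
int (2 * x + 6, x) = x^2 + 6*x + C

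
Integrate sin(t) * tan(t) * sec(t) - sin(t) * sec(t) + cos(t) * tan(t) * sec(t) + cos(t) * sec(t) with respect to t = tan(t) + C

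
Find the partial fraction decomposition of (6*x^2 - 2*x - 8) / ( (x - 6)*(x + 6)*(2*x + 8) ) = 55/(12*(x + 6)) - 12/(5*(x + 4)) + 49/(60*(x - 6))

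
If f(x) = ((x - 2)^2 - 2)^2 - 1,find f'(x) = 4*x^3 - 24*x^2 + 40*x - 16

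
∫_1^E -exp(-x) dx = -exp(-1) + exp(-E)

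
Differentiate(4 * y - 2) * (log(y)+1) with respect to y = (4*y*log(y) + 8*y - 2)/y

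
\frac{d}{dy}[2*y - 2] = 2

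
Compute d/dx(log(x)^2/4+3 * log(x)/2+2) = (log(x) + 3)/(2*x)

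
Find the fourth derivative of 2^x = 2^x*log(2)^4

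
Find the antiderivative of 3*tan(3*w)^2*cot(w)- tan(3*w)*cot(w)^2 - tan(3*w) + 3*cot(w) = tan(3*w)*cot(w) + C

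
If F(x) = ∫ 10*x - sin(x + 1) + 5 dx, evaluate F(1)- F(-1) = cos(2) + 9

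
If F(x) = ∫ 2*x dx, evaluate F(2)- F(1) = 3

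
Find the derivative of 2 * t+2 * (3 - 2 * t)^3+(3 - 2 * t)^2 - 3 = -48*t^2 + 152*t - 118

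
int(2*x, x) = x^2 + C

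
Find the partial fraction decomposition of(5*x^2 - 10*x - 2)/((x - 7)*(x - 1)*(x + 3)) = 73/(40*(x + 3)) + 7/(24*(x - 1)) + 173/(60*(x - 7))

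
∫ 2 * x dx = x^2 + C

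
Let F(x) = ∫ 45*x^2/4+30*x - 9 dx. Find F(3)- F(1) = 399/2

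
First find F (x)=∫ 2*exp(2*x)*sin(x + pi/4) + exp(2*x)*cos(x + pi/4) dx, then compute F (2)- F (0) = -sqrt(2)/2 + exp(4)*sin(pi/4 + 2)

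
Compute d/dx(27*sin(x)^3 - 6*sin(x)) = -81*cos(x)^3 + 75*cos(x)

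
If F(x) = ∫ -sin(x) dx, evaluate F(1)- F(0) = -1 + cos(1)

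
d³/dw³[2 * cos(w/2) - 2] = sin(w/2)/4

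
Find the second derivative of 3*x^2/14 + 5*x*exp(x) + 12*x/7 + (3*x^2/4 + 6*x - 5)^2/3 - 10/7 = 9*x^2/4 + 5*x*exp(x) + 18*x + 10*exp(x) + 136/7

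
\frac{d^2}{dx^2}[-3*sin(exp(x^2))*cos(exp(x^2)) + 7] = 6*(4*x^2*exp(x^2)*sin(2*exp(x^2)) - 2*x^2*cos(2*exp(x^2)) - cos(2*exp(x^2)))*exp(x^2)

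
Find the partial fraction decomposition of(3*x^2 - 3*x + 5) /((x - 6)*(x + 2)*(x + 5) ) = 95/(33*(x + 5)) - 23/(24*(x + 2)) + 95/(88*(x - 6))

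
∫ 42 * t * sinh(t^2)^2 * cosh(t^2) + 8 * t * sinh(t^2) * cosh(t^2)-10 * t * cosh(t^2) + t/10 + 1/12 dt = t^2/20 + t/12 + 7*sinh(t^2)^3 + 2*sinh(t^2)^2 - 5*sinh(t^2) + C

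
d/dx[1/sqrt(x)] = -1/(2*x^(3/2))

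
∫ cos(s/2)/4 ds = sin(s/2)/2 + C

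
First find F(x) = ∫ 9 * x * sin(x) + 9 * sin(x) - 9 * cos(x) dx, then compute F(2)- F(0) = 9 - 27*cos(2)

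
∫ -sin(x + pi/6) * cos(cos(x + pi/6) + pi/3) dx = sin(cos(x + pi/6) + pi/3) + C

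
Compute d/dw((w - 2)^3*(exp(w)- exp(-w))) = (w^3*exp(2*w) + w^3 - 3*w^2*exp(2*w) - 9*w^2 + 24*w + 4*exp(2*w) - 20)*exp(-w)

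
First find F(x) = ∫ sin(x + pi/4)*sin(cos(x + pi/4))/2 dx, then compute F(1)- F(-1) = -cos(sin(pi/4 + 1))/2 + cos(cos(pi/4 + 1))/2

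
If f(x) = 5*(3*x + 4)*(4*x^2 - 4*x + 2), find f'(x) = 180*x^2 + 40*x - 50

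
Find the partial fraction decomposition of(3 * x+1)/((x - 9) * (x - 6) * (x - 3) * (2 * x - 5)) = -68/(91*(2*x - 5)) + 5/(9*(x - 3)) - 19/(63*(x - 6)) + 14/(117*(x - 9))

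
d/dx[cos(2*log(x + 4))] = -2*sin(2*log(x + 4))/(x + 4)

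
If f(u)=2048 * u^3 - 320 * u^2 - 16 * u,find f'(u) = 6144*u^2 - 640*u - 16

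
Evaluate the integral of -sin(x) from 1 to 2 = -cos(1) + cos(2)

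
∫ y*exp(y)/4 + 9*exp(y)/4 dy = (y + 8)*exp(y)/4 + C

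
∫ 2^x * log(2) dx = 2^x + C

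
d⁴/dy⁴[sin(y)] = sin(y)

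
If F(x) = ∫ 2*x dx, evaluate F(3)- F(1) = 8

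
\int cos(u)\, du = sin(u) + C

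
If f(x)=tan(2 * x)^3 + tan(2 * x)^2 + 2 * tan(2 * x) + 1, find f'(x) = 6*tan(2*x)^4 + 4*tan(2*x)^3 + 10*tan(2*x)^2 + 4*tan(2*x) + 4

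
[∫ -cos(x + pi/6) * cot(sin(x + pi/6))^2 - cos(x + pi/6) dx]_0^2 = -cot(1/2) + cot(sin(pi/6 + 2))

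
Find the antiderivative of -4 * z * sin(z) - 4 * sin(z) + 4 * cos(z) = (4*z + 4)*cos(z) + C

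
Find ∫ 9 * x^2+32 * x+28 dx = 3*x^3 + 16*x^2 + 28*x + C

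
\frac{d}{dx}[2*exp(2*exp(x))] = 4*exp(x + 2*exp(x))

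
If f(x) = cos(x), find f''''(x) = cos(x)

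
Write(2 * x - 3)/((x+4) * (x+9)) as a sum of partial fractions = 21/(5*(x + 9)) - 11/(5*(x + 4))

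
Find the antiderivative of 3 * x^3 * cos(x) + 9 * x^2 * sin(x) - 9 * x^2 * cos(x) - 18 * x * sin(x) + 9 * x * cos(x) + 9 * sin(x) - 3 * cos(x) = 3*(x - 1)^3*sin(x) + C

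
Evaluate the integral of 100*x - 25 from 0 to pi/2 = -5*pi/2 - 2 + 2*(-1 + 5*pi/2)^2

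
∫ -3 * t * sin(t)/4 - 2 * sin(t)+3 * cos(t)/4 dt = (3*t/4 + 2)*cos(t) + C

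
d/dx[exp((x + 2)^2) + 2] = 2*x*exp(x^2 + 4*x + 4) + 4*exp(x^2 + 4*x + 4)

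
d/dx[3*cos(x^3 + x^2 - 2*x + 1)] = 3*(-3*x^2 - 2*x + 2)*sin(x^3 + x^2 - 2*x + 1)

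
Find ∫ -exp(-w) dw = exp(-w) + C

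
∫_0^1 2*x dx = 1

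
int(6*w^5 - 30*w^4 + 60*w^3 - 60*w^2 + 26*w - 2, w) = w^6 - 6*w^5 + 15*w^4 - 20*w^3 + 13*w^2 - 2*w + C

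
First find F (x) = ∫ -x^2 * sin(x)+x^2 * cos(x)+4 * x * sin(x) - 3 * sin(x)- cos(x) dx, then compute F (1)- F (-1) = -4*cos(1) + 4*sin(1)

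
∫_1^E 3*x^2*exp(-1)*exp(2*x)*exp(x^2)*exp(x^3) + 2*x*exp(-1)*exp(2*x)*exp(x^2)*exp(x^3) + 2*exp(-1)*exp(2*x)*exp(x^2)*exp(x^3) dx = -exp(3) + exp(-1 + 2*E + exp(2) + exp(3))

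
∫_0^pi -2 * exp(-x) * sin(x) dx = -1 - exp(-pi)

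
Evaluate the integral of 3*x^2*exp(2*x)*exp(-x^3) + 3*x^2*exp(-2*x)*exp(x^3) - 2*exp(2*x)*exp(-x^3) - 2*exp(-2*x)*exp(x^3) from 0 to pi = -exp(-pi^3 + 2*pi) + exp(-2*pi + pi^3)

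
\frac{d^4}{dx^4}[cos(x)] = cos(x)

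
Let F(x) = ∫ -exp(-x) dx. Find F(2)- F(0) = -1 + exp(-2)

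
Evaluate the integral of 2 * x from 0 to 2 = 4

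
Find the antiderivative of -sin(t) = cos(t) + C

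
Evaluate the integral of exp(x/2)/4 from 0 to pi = -1/2 + exp(pi/2)/2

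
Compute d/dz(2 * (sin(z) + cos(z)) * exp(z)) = 4*exp(z)*cos(z)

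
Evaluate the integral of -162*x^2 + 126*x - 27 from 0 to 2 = -234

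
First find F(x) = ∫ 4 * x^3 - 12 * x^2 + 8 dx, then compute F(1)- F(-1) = 8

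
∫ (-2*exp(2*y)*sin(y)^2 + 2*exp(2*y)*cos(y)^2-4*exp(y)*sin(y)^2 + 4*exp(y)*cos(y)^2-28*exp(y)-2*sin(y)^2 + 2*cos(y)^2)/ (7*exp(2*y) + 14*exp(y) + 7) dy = ((exp(y) + 1)*sin(2*y) - 28*exp(y))/(7*(exp(y) + 1)) + C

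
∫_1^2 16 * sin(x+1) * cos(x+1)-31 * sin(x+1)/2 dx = 31*cos(3)/2 - 8*sin(2)^2 + 8*sin(3)^2 - 31*cos(2)/2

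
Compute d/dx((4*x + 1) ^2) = 32*x + 8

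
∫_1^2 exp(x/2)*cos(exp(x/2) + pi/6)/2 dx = -sin(pi/6 + exp(1/2)) + sin(pi/6 + E)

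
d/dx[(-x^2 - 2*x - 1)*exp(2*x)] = -2*x^2*exp(2*x) - 6*x*exp(2*x) - 4*exp(2*x)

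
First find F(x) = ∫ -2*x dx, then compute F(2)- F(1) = -3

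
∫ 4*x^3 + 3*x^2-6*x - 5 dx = x^4 + x^3 - 3*x^2 - 5*x + C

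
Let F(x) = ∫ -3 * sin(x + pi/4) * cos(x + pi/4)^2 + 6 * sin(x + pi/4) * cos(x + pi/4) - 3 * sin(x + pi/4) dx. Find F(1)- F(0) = (-1 + cos(pi/4 + 1))^3 - (-1 + sqrt(2)/2)^3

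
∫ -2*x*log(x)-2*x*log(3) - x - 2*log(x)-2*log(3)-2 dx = -x*(x + 2)*log(3*x) + C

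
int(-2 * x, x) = -x^2 + C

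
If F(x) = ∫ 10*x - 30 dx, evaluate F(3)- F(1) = -20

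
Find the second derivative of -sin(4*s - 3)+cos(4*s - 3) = 16*sin(4*s - 3) - 16*cos(4*s - 3)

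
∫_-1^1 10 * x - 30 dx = -60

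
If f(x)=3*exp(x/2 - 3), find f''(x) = 3*exp(x/2 - 3)/4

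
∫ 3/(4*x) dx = 3*log(x)/4 + C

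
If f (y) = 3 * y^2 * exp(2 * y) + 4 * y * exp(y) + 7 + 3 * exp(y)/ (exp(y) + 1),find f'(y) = (6*y^2*exp(4*y) + 12*y^2*exp(3*y) + 6*y^2*exp(2*y) + 6*y*exp(4*y) + 16*y*exp(3*y) + 14*y*exp(2*y) + 4*y*exp(y) + 4*exp(3*y) + 8*exp(2*y) + 7*exp(y))/(exp(2*y) + 2*exp(y) + 1)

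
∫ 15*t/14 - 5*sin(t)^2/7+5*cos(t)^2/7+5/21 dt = 15*t^2/28 + 5*t/21 + 5*sin(2*t)/14 + C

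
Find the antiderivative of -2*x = -x^2 + C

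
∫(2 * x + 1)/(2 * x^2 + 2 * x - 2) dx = log(-x^2 - x + 1)/2 + C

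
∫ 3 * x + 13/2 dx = 3*x^2/2 + 13*x/2 + C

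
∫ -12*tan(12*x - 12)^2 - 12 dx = -tan(12*x - 12) + C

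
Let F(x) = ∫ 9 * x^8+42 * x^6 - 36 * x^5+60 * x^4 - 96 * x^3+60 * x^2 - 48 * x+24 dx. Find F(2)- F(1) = 999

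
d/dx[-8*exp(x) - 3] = -8*exp(x)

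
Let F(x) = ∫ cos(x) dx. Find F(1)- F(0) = sin(1)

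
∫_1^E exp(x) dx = -E + exp(E)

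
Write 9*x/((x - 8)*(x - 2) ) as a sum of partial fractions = -3/(x - 2) + 12/(x - 8)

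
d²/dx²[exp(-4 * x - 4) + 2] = 16*exp(-4*x - 4)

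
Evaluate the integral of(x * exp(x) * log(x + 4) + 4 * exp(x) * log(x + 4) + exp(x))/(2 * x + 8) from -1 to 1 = -exp(-1)*log(3)/2 + E*log(5)/2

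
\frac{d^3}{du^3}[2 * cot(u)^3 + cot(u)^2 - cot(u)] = -120*cot(u)^6 - 24*cot(u)^5 - 222*cot(u)^4 - 40*cot(u)^3 - 112*cot(u)^2 - 16*cot(u) - 10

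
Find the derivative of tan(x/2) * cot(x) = 1/(2*cos(x/2)^2*tan(x)) - tan(x/2)/sin(x)^2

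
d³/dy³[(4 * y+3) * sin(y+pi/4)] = -4*y*cos(y + pi/4) - 12*sin(y + pi/4) - 3*cos(y + pi/4)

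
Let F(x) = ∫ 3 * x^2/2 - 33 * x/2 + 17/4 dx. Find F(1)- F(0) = -7/2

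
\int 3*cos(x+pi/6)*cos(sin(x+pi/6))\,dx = 3*sin(sin(x + pi/6)) + C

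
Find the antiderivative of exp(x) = exp(x) + C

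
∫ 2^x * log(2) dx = 2^x + C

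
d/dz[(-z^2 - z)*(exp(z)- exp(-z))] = (-z^2*exp(2*z) - z^2 - 3*z*exp(2*z) + z - exp(2*z) + 1)*exp(-z)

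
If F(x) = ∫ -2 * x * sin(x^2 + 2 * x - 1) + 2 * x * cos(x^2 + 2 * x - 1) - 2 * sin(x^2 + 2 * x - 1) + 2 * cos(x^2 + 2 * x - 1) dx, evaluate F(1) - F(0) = -cos(1) + cos(2) + sin(1) + sin(2)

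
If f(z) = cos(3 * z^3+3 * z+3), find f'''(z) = 729*z^6*sin(3*z^3 + 3*z + 3) + 729*z^4*sin(3*z^3 + 3*z + 3) - 486*z^3*cos(3*z^3 + 3*z + 3) + 243*z^2*sin(3*z^3 + 3*z + 3) - 162*z*cos(3*z^3 + 3*z + 3) + 9*sin(3*z^3 + 3*z + 3)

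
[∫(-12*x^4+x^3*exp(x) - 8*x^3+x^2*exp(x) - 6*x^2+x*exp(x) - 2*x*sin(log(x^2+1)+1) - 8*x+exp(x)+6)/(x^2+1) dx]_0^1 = -2 - cos(1) + cos(log(2) + 1) + E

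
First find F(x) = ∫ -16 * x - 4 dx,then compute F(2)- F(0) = -40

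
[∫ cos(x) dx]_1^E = -sin(1) + sin(E)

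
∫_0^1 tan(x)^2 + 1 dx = tan(1)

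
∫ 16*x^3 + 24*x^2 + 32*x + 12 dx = 4*x^4 + 8*x^3 + 16*x^2 + 12*x + C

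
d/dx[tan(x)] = cos(x)^(-2)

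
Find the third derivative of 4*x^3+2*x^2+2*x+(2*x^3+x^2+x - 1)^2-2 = 480*x^3 + 240*x^2 + 120*x + 12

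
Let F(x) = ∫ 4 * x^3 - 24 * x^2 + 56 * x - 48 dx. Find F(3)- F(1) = 0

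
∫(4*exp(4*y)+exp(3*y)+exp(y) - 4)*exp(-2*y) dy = 8*sinh(y)^2 + 2*sinh(y) + C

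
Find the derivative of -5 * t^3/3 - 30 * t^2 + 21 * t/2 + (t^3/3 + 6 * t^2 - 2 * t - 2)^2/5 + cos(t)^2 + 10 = 2*t^5/15 + 4*t^4 + 416*t^3/15 - 101*t^2/5 - 68*t - sin(2*t) + 121/10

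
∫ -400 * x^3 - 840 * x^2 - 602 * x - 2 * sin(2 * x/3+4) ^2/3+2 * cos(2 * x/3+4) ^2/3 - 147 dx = -100*x^4 - 280*x^3 - 301*x^2 - 147*x + sin(4*x/3 + 8)/2 + C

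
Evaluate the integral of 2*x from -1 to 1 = 0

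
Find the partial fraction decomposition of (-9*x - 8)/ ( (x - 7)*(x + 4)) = -28/(11*(x + 4)) - 71/(11*(x - 7))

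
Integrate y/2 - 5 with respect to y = y^2/4 - 5*y + C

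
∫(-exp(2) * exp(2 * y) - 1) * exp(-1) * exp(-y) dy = -2*sinh(y + 1) + C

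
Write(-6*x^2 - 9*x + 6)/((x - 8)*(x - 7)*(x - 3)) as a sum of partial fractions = -15/(4*(x - 3)) + 351/(4*(x - 7)) - 90/(x - 8)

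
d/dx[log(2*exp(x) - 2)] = exp(x)/(exp(x) - 1)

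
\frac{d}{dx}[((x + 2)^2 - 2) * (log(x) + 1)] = (2*x^2*log(x) + 3*x^2 + 4*x*log(x) + 8*x + 2)/x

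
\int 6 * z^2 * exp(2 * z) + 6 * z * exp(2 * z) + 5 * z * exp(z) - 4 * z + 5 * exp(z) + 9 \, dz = z*(3*z*exp(2*z) - 2*z + 5*exp(z) + 9) + C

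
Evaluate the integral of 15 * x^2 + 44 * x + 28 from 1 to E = -63 + (2 + E)^2*(2 + 5*E)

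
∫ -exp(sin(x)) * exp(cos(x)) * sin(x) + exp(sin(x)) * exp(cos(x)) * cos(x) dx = exp(sqrt(2)*sin(x + pi/4)) + C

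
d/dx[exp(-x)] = -exp(-x)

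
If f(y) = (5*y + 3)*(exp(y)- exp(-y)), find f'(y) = (5*y*exp(2*y) + 5*y + 8*exp(2*y) - 2)*exp(-y)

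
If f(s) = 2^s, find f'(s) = 2^s*log(2)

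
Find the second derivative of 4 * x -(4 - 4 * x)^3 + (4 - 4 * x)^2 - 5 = 384*x - 352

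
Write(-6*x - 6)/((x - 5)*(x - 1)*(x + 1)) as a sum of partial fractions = 3/(2*(x - 1)) - 3/(2*(x - 5))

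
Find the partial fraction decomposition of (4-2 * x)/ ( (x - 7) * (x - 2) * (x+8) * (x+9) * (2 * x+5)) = 16/(2717*(2*x + 5)) + 1/(104*(x + 9)) - 2/(165*(x + 8)) - 1/(2280*(x - 7))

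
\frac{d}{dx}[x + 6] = 1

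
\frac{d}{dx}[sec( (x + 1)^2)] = 2*x*tan(x^2 + 2*x + 1)*sec(x^2 + 2*x + 1) + 2*tan(x^2 + 2*x + 1)*sec(x^2 + 2*x + 1)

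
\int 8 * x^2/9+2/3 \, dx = 8*x^3/27 + 2*x/3 + C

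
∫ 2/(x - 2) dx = log(3*(x - 2)^2) + C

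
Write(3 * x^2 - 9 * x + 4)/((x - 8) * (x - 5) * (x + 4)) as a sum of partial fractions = 22/(27*(x + 4)) - 34/(27*(x - 5)) + 31/(9*(x - 8))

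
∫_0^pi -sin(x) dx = -2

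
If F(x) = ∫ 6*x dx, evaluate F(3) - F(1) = 24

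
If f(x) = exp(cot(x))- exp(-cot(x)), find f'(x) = -(exp(2/tan(x)) + 1)*exp(-cot(x))/sin(x)^2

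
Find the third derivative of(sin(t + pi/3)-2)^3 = -21*sin(t + pi/3)^2*cos(t + pi/3) + 6*cos(t + pi/3)^3 - 12*cos(t + pi/3) + 24*cos(2*t + pi/6)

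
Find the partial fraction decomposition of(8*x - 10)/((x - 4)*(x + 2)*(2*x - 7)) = -72/(11*(2*x - 7)) - 13/(33*(x + 2)) + 11/(3*(x - 4))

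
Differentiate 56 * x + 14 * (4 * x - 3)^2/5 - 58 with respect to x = 448*x/5 - 56/5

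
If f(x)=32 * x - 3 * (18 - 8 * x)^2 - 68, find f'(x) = 896 - 384*x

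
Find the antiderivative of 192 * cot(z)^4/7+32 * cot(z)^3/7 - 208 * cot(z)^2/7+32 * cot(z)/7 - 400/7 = 16*(-4*cot(z)^2 - cot(z) + 25)*cot(z)/7 + C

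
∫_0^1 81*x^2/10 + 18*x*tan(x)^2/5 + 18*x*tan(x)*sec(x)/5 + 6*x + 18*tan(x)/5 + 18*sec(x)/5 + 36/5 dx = 18*tan(1)/5 + 18*sec(1)/5 + 111/10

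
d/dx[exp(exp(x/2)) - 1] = exp(x/2 + exp(x/2))/2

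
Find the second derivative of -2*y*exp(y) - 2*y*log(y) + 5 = (-2*y^2*exp(y) - 4*y*exp(y) - 2)/y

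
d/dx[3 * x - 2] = 3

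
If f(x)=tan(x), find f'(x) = cos(x)^(-2)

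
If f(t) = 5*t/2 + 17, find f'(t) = 5/2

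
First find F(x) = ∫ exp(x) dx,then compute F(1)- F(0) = -1 + E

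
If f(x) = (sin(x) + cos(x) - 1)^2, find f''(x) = -4*sin(2*x) + 2*sqrt(2)*sin(x + pi/4)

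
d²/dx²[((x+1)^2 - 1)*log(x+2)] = (2*x*log(x + 2) + 3*x + 4*log(x + 2) + 4)/(x + 2)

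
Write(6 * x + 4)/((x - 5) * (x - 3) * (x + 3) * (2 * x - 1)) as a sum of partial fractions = 8/(45*(2*x - 1)) + 1/(24*(x + 3)) - 11/(30*(x - 3)) + 17/(72*(x - 5))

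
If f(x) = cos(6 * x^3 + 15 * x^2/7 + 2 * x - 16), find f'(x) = -2*(9*x^2 + 15*x/7 + 1)*sin(6*x^3 + 15*x^2/7 + 2*x - 16)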